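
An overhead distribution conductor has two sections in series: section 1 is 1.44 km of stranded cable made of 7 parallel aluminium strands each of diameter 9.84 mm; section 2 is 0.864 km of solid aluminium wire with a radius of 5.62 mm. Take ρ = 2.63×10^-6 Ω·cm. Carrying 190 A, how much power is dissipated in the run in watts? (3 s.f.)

10800 W

ρ = 2.63×10^-6 Ω·cm = 2.63×10^-8 Ω·m
Section 1: A_strand = π(4.9200e-03)² = 7.605e-05 m²; R₁ = ρL/(N·A_s) = (2.63×10^-8)(1440)/(7×7.605e-05) = 0.07114 Ω
Section 2: A = πr² = π(5.6200e-03 m)² = 9.923e-05 m²
R₂ = (2.63×10^-8)(864)/(9.923e-05) = 0.229 Ω
R = R₁ + R₂ = 0.3002 Ω
P = I²R = (190)² × 0.3002 = 10800 W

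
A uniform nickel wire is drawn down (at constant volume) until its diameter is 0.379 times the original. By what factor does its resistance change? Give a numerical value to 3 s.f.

48.5

Volume constant ⇒ L' = L/r² with r = 0.379. R' = ρL'/A' = ρ(L/r²)/(πr²d₀²/4) = R/r⁴.
Factor = 48.5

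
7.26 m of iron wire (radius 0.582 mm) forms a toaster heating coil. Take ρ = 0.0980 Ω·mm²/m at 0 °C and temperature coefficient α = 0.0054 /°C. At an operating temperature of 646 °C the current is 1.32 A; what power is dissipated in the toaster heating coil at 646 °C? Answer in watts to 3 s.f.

5.23 W

ρ = 0.0980 Ω·mm²/m = 9.80×10^-8 Ω·m
A = πr² = π(5.8200e-04 m)² = 1.064e-06 m²
R₍0₎ = ρL/A = (9.80×10^-8)(7.26)/(1.064e-06) = 0.6686 Ω
R₍646₎ = R₍0₎(1 + αΔT) = 0.6686 × (1 + 0.0054×646) = 3.001 Ω
P = I²R = (1.32)² × 3.001 = 5.23 W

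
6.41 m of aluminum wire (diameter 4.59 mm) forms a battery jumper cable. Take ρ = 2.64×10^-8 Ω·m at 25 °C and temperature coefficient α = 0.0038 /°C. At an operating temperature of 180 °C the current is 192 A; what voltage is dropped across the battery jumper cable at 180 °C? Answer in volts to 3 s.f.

A = π(d/2)² = π(2.2950e-03 m)² = 1.655e-05 m²
R₍25₎ = ρL/A = (2.64×10^-8)(6.41)/(1.655e-05) = 0.01023 Ω
R₍180₎ = R₍25₎(1 + αΔT) = 0.01023 × (1 + 0.0038×155) = 0.01625 Ω
V = IR = 192 × 0.01625 = 3.12 V

3.12 V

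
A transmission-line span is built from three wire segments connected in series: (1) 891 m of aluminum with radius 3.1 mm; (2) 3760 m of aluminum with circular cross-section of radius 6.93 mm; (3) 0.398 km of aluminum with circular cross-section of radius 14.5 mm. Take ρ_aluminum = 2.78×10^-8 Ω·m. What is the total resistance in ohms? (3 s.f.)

1.53 Ω

Seg 1: A = πr² = π(3.1000e-03 m)² = 3.019e-05 m²
R_1 = (2.78×10^-8)(891)/(3.019e-05) = 0.8204 Ω
Seg 2: A = πr² = π(6.9300e-03 m)² = 1.509e-04 m²
R_2 = (2.78×10^-8)(3760)/(1.509e-04) = 0.6928 Ω
Seg 3: A = πr² = π(1.4500e-02 m)² = 6.605e-04 m²
R_3 = (2.78×10^-8)(398)/(6.605e-04) = 0.01675 Ω
R_total = R_1 + R_2 + R_3 = 1.53 Ω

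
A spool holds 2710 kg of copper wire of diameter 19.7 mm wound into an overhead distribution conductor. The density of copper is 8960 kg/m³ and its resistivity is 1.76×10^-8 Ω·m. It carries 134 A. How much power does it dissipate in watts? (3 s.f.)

1030 W

A = π(d/2)² = π(9.8500e-03 m)² = 3.0481e-04 m²
L = m/(density·A) = 2710/(8960×3.0481e-04) = 992.3 m
R = ρL/A = (1.76×10^-8)(992.3)/(3.0481e-04) = 0.0573 Ω
P = I²R = (134)² × 0.0573 = 1030 W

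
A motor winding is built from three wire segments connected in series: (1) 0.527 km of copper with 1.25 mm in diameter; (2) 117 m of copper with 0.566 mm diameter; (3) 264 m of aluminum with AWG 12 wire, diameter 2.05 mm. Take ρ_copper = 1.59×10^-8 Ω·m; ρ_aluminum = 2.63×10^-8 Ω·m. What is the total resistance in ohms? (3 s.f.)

16.3 Ω

Seg 1: A = π(d/2)² = π(6.2500e-04 m)² = 1.227e-06 m²
R_1 = (1.59×10^-8)(527)/(1.227e-06) = 6.828 Ω
Seg 2: A = π(d/2)² = π(2.8300e-04 m)² = 2.516e-07 m²
R_2 = (1.59×10^-8)(117)/(2.516e-07) = 7.394 Ω
Seg 3: A = π(2.05/2 mm)² = π(1.0250e-03 m)² = 3.301e-06 m²
R_3 = (2.63×10^-8)(264)/(3.301e-06) = 2.104 Ω
R_total = R_1 + R_2 + R_3 = 16.3 Ω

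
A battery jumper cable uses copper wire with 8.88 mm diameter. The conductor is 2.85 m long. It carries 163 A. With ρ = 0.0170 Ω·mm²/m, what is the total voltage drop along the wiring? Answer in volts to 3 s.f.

0.128 V

ρ = 0.0170 Ω·mm²/m = 1.70×10^-8 Ω·m
A = π(d/2)² = π(4.4400e-03 m)² = 6.193e-05 m²
R = ρL/A = (1.70×10^-8)(2.85)/(6.193e-05) = 7.823×10^-4 Ω
V = IR = 163 × 7.823×10^-4 = 0.128 V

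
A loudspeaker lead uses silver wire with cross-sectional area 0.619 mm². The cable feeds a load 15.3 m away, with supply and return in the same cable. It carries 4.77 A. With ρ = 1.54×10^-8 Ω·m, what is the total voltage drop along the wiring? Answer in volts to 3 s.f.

3.63 V

A = 0.619 mm² = 6.190e-07 m²
Total conductor length (both ways) L = 2 × 15.3 = 30.6 m
R = ρL/A = (1.54×10^-8)(30.6)/(6.190e-07) = 0.7613 Ω
V = IR = 4.77 × 0.7613 = 3.63 V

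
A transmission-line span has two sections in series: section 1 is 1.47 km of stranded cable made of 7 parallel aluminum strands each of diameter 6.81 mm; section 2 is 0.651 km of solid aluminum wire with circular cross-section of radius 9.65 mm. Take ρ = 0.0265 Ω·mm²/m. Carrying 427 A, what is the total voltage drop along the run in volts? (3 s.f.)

90.4 V

ρ = 0.0265 Ω·mm²/m = 2.65×10^-8 Ω·m
Section 1: A_strand = π(3.4050e-03)² = 3.642e-05 m²; R₁ = ρL/(N·A_s) = (2.65×10^-8)(1470)/(7×3.642e-05) = 0.1528 Ω
Section 2: A = πr² = π(9.6500e-03 m)² = 2.926e-04 m²
R₂ = (2.65×10^-8)(651)/(2.926e-04) = 0.05897 Ω
R = R₁ + R₂ = 0.2118 Ω
V = IR = 427 × 0.2118 = 90.4 V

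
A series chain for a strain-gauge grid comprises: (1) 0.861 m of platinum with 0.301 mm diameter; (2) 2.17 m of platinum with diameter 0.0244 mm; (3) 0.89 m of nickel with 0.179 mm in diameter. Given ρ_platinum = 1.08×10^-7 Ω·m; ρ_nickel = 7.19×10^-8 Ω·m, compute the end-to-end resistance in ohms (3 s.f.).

505 Ω

Seg 1: A = π(d/2)² = π(1.5050e-04 m)² = 7.116e-08 m²
R_1 = (1.08×10^-7)(0.861)/(7.116e-08) = 1.307 Ω
Seg 2: A = π(d/2)² = π(1.2200e-05 m)² = 4.676e-10 m²
R_2 = (1.08×10^-7)(2.17)/(4.676e-10) = 501.2 Ω
Seg 3: A = π(d/2)² = π(8.9500e-05 m)² = 2.516e-08 m²
R_3 = (7.19×10^-8)(0.89)/(2.516e-08) = 2.543 Ω
R_total = R_1 + R_2 + R_3 = 505 Ω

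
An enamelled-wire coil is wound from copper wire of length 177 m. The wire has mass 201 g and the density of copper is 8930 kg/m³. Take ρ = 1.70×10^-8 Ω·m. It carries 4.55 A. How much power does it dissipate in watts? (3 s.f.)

A = m/(density·L) = 0.201/(8930×177) = 1.2717e-07 m²
R = ρL/A = (1.70×10^-8)(177)/(1.2717e-07) = 23.66 Ω
P = I²R = (4.55)² × 23.66 = 490 W

490 W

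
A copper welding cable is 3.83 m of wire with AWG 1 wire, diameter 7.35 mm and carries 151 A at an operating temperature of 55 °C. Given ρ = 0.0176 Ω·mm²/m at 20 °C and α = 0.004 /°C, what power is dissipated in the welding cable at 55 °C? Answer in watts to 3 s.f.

ρ = 0.0176 Ω·mm²/m = 1.76×10^-8 Ω·m
A = π(7.35/2 mm)² = π(3.6750e-03 m)² = 4.243e-05 m²
R₍20₎ = ρL/A = (1.76×10^-8)(3.83)/(4.243e-05) = 0.001589 Ω
R₍55₎ = R₍20₎(1 + αΔT) = 0.001589 × (1 + 0.004×35) = 0.001811 Ω
P = I²R = (151)² × 0.001811 = 41.3 W

41.3 W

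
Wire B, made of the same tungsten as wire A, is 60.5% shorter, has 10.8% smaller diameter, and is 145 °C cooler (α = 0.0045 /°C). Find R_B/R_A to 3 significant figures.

0.173

R ∝ ρL/d² with ρ ∝ (1+αΔT), so R_B/R_A = (1 − 60.5/100) × (1 − 10.8/100)⁻² × (1 − 0.0045×145)
= 0.395 × 1.257 × 0.3475 = 0.173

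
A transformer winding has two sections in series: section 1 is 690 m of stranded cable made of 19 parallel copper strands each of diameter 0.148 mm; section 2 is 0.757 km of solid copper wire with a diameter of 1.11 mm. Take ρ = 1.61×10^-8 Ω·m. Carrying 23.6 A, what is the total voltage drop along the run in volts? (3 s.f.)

1100 V

Section 1: A_strand = π(7.4000e-05)² = 1.720e-08 m²; R₁ = ρL/(N·A_s) = (1.61×10^-8)(690)/(19×1.720e-08) = 33.99 Ω
Section 2: A = π(d/2)² = π(5.5500e-04 m)² = 9.677e-07 m²
R₂ = (1.61×10^-8)(757)/(9.677e-07) = 12.59 Ω
R = R₁ + R₂ = 46.58 Ω
V = IR = 23.6 × 46.58 = 1100 V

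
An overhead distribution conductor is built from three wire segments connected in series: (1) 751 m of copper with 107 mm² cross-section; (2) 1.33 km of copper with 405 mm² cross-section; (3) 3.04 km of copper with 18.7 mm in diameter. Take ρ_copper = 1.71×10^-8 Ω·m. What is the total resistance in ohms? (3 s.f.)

Seg 1: A = 107 mm² = 1.070e-04 m²
R_1 = (1.71×10^-8)(751)/(1.070e-04) = 0.12 Ω
Seg 2: A = 405 mm² = 4.050e-04 m²
R_2 = (1.71×10^-8)(1330)/(4.050e-04) = 0.05616 Ω
Seg 3: A = π(d/2)² = π(9.3500e-03 m)² = 2.746e-04 m²
R_3 = (1.71×10^-8)(3040)/(2.746e-04) = 0.1893 Ω
R_total = R_1 + R_2 + R_3 = 0.365 Ω

0.365 Ω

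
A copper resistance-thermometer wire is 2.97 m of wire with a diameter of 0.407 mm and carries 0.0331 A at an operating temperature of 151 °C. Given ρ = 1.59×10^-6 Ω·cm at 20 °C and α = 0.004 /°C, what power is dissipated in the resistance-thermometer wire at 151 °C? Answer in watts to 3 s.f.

ρ = 1.59×10^-6 Ω·cm = 1.59×10^-8 Ω·m
A = π(d/2)² = π(2.0350e-04 m)² = 1.301e-07 m²
R₍20₎ = ρL/A = (1.59×10^-8)(2.97)/(1.301e-07) = 0.363 Ω
R₍151₎ = R₍20₎(1 + αΔT) = 0.363 × (1 + 0.004×131) = 0.5532 Ω
P = I²R = (0.0331)² × 0.5532 = 6.06×10^-4 W

6.06×10^-4 W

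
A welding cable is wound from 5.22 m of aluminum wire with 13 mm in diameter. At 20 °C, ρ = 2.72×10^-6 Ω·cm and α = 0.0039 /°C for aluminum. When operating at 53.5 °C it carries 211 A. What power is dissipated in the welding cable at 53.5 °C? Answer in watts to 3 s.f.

ρ = 2.72×10^-6 Ω·cm = 2.72×10^-8 Ω·m
A = π(d/2)² = π(6.5000e-03 m)² = 1.327e-04 m²
R₍20₎ = ρL/A = (2.72×10^-8)(5.22)/(1.327e-04) = 0.00107 Ω
R₍53.5₎ = R₍20₎(1 + αΔT) = 0.00107 × (1 + 0.0039×33.5) = 0.001209 Ω
P = I²R = (211)² × 0.001209 = 53.8 W

53.8 W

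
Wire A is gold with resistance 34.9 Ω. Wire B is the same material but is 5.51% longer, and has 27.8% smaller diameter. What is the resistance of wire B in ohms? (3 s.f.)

R ∝ L/d², so R_B/R_A = (1 + 5.51/100) × (1 − 27.8/100)⁻²
= 1.055 × 1.918 = 2.024
R_B = 2.024 × 34.9 = 70.6 Ω

70.6 Ω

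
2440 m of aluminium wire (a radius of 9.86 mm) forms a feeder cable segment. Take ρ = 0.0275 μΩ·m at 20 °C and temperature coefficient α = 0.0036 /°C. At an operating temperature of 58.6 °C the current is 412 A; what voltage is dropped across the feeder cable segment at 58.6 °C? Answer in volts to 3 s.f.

ρ = 0.0275 μΩ·m = 2.75×10^-8 Ω·m
A = πr² = π(9.8600e-03 m)² = 3.054e-04 m²
R₍20₎ = ρL/A = (2.75×10^-8)(2440)/(3.054e-04) = 0.2197 Ω
R₍58.6₎ = R₍20₎(1 + αΔT) = 0.2197 × (1 + 0.0036×38.6) = 0.2502 Ω
V = IR = 412 × 0.2502 = 103 V

103 V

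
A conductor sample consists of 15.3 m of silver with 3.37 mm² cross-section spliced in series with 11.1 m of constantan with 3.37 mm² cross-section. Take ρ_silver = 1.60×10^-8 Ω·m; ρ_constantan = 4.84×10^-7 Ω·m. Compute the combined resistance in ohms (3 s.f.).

Segment 1: A = 3.37 mm² = 3.370e-06 m²
R₁ = ρL/A = (1.60×10^-8)(15.3)/(3.370e-06) = 0.07264 Ω
R₂ = (4.84×10^-7)(11.1)/(3.370e-06) = 1.594 Ω
R = R₁ + R₂ = 1.67 Ω

1.67 Ω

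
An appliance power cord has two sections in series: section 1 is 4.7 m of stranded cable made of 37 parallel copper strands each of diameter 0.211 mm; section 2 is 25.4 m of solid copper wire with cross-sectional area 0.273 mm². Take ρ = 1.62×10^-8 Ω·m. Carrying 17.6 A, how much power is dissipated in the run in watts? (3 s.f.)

Section 1: A_strand = π(1.0550e-04)² = 3.497e-08 m²; R₁ = ρL/(N·A_s) = (1.62×10^-8)(4.7)/(37×3.497e-08) = 0.05885 Ω
Section 2: A = 0.273 mm² = 2.730e-07 m²
R₂ = (1.62×10^-8)(25.4)/(2.730e-07) = 1.507 Ω
R = R₁ + R₂ = 1.566 Ω
P = I²R = (17.6)² × 1.566 = 485 W

485 W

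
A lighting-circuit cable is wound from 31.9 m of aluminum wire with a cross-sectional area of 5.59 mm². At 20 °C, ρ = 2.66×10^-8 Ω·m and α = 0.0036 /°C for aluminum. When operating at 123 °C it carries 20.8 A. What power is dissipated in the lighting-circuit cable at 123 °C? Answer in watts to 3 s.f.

90.0 W

A = 5.59 mm² = 5.590e-06 m²
R₍20₎ = ρL/A = (2.66×10^-8)(31.9)/(5.590e-06) = 0.1518 Ω
R₍123₎ = R₍20₎(1 + αΔT) = 0.1518 × (1 + 0.0036×103) = 0.2081 Ω
P = I²R = (20.8)² × 0.2081 = 90.0 W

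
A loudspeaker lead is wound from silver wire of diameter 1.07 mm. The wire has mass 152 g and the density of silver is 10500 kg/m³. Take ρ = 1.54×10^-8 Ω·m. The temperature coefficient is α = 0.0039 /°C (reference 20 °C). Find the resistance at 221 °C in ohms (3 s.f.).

A = π(d/2)² = π(5.3500e-04 m)² = 8.9920e-07 m²
L = m/(density·A) = 0.152/(10500×8.9920e-07) = 16.1 m
R = ρL/A = (1.54×10^-8)(16.1)/(8.9920e-07) = 0.2757 Ω
R(221 °C) = 0.2757 × (1 + 0.0039×201) = 0.492 Ω

0.492 Ω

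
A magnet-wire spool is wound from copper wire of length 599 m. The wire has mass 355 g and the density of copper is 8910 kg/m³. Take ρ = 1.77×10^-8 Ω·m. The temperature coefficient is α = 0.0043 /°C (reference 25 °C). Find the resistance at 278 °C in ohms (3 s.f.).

A = m/(density·L) = 0.355/(8910×599) = 6.6516e-08 m²
R = ρL/A = (1.77×10^-8)(599)/(6.6516e-08) = 159.4 Ω
R(278 °C) = 159.4 × (1 + 0.0043×253) = 333 Ω

333 Ω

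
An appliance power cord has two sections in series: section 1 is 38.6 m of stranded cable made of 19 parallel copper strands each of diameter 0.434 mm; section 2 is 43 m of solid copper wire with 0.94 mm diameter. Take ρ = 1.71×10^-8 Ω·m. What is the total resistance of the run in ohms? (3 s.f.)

Section 1: A_strand = π(2.1700e-04)² = 1.479e-07 m²; R₁ = ρL/(N·A_s) = (1.71×10^-8)(38.6)/(19×1.479e-07) = 0.2348 Ω
Section 2: A = π(d/2)² = π(4.7000e-04 m)² = 6.940e-07 m²
R₂ = (1.71×10^-8)(43)/(6.940e-07) = 1.06 Ω
R = R₁ + R₂ = 1.29 Ω

1.29 Ω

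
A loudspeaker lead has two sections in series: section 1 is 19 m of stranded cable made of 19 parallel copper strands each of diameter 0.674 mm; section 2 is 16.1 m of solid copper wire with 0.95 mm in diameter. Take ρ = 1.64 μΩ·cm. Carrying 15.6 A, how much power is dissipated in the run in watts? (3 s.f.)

ρ = 1.64 μΩ·cm = 1.64×10^-8 Ω·m
Section 1: A_strand = π(3.3700e-04)² = 3.568e-07 m²; R₁ = ρL/(N·A_s) = (1.64×10^-8)(19)/(19×3.568e-07) = 0.04597 Ω
Section 2: A = π(d/2)² = π(4.7500e-04 m)² = 7.088e-07 m²
R₂ = (1.64×10^-8)(16.1)/(7.088e-07) = 0.3725 Ω
R = R₁ + R₂ = 0.4185 Ω
P = I²R = (15.6)² × 0.4185 = 102 W

102 W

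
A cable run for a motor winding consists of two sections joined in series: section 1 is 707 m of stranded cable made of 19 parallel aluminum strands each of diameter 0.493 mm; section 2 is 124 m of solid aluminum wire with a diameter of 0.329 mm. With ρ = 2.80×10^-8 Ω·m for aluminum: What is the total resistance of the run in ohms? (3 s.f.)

Section 1: A_strand = π(2.4650e-04)² = 1.909e-07 m²; R₁ = ρL/(N·A_s) = (2.80×10^-8)(707)/(19×1.909e-07) = 5.458 Ω
Section 2: A = π(d/2)² = π(1.6450e-04 m)² = 8.501e-08 m²
R₂ = (2.80×10^-8)(124)/(8.501e-08) = 40.84 Ω
R = R₁ + R₂ = 46.3 Ω

46.3 Ω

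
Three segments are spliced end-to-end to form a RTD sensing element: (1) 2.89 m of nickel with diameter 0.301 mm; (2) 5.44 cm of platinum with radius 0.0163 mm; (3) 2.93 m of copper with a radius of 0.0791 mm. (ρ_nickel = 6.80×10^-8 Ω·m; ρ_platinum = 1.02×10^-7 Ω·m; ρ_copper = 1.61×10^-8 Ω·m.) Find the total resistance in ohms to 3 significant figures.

Seg 1: A = π(d/2)² = π(1.5050e-04 m)² = 7.116e-08 m²
R_1 = (6.80×10^-8)(2.89)/(7.116e-08) = 2.762 Ω
Seg 2: A = πr² = π(1.6300e-05 m)² = 8.347e-10 m²
R_2 = (1.02×10^-7)(0.0544)/(8.347e-10) = 6.648 Ω
Seg 3: A = πr² = π(7.9100e-05 m)² = 1.966e-08 m²
R_3 = (1.61×10^-8)(2.93)/(1.966e-08) = 2.4 Ω
R_total = R_1 + R_2 + R_3 = 11.8 Ω

11.8 Ω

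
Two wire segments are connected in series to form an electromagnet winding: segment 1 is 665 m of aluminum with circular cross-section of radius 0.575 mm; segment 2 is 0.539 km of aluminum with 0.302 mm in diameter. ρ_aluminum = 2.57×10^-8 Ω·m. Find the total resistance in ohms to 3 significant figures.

210 Ω

Segment 1: A = πr² = π(5.7500e-04 m)² = 1.039e-06 m²
R₁ = ρL/A = (2.57×10^-8)(665)/(1.039e-06) = 16.45 Ω
Segment 2: A = π(d/2)² = π(1.5100e-04 m)² = 7.163e-08 m²
R₂ = (2.57×10^-8)(539)/(7.163e-08) = 193.4 Ω
R = R₁ + R₂ = 210 Ω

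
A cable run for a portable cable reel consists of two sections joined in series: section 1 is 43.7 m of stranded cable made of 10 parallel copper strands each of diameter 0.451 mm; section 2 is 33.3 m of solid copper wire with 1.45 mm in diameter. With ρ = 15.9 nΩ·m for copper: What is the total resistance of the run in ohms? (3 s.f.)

ρ = 15.9 nΩ·m = 1.59×10^-8 Ω·m
Section 1: A_strand = π(2.2550e-04)² = 1.598e-07 m²; R₁ = ρL/(N·A_s) = (1.59×10^-8)(43.7)/(10×1.598e-07) = 0.4349 Ω
Section 2: A = π(d/2)² = π(7.2500e-04 m)² = 1.651e-06 m²
R₂ = (1.59×10^-8)(33.3)/(1.651e-06) = 0.3206 Ω
R = R₁ + R₂ = 0.756 Ω

0.756 Ω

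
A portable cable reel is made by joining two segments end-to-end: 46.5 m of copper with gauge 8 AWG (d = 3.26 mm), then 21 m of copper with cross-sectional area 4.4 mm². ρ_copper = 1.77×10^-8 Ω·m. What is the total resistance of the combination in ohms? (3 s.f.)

Segment 1: A = π(3.26/2 mm)² = π(1.6300e-03 m)² = 8.347e-06 m²
R₁ = ρL/A = (1.77×10^-8)(46.5)/(8.347e-06) = 0.09861 Ω
Segment 2: A = 4.4 mm² = 4.400e-06 m²
R₂ = (1.77×10^-8)(21)/(4.400e-06) = 0.08448 Ω
R = R₁ + R₂ = 0.183 Ω

0.183 Ω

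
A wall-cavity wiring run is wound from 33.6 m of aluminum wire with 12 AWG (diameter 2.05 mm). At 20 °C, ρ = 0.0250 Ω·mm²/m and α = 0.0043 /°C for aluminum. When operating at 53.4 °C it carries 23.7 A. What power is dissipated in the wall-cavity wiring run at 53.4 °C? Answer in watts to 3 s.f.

163 W

ρ = 0.0250 Ω·mm²/m = 2.50×10^-8 Ω·m
A = π(2.05/2 mm)² = π(1.0250e-03 m)² = 3.301e-06 m²
R₍20₎ = ρL/A = (2.50×10^-8)(33.6)/(3.301e-06) = 0.2545 Ω
R₍53.4₎ = R₍20₎(1 + αΔT) = 0.2545 × (1 + 0.0043×33.4) = 0.291 Ω
P = I²R = (23.7)² × 0.291 = 163 W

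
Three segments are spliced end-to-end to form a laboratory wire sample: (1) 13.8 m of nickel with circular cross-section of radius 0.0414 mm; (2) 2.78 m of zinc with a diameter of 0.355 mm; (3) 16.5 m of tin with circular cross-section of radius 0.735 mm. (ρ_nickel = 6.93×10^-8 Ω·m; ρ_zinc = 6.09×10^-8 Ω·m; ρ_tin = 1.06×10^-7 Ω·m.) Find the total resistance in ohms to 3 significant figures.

Seg 1: A = πr² = π(4.1400e-05 m)² = 5.385e-09 m²
R_1 = (6.93×10^-8)(13.8)/(5.385e-09) = 177.6 Ω
Seg 2: A = π(d/2)² = π(1.7750e-04 m)² = 9.898e-08 m²
R_2 = (6.09×10^-8)(2.78)/(9.898e-08) = 1.71 Ω
Seg 3: A = πr² = π(7.3500e-04 m)² = 1.697e-06 m²
R_3 = (1.06×10^-7)(16.5)/(1.697e-06) = 1.031 Ω
R_total = R_1 + R_2 + R_3 = 180 Ω

180 Ω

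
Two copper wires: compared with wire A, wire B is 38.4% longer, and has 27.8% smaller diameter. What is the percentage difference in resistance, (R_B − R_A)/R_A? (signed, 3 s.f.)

165%

R ∝ L/d², so R_B/R_A = (1 + 38.4/100) × (1 − 27.8/100)⁻²
= 1.384 × 1.918 = 2.655
(R_B − R_A)/R_A = 2.655 − 1 = 165%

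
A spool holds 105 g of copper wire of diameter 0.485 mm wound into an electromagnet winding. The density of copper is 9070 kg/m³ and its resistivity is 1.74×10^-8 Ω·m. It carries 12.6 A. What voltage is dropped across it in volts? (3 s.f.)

74.4 V

A = π(d/2)² = π(2.4250e-04 m)² = 1.8475e-07 m²
L = m/(density·A) = 0.105/(9070×1.8475e-07) = 62.66 m
R = ρL/A = (1.74×10^-8)(62.66)/(1.8475e-07) = 5.902 Ω
V = IR = 12.6 × 5.902 = 74.4 V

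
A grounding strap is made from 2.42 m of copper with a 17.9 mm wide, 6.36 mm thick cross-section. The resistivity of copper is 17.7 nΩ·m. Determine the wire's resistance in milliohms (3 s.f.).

ρ = 17.7 nΩ·m = 1.77×10^-8 Ω·m
A = 17.9 × 6.36 mm² = 114 mm² = 1.138e-04 m²
R = ρL/A = (1.77×10^-8)(2.42 m)/(1.138e-04 m²) = 0.376 mΩ

0.376 mΩ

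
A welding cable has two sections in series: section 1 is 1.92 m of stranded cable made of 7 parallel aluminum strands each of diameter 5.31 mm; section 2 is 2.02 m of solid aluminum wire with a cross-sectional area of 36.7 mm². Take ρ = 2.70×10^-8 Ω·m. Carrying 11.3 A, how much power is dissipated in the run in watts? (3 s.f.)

0.232 W

Section 1: A_strand = π(2.6550e-03)² = 2.215e-05 m²; R₁ = ρL/(N·A_s) = (2.70×10^-8)(1.92)/(7×2.215e-05) = 3.344×10^-4 Ω
Section 2: A = 36.7 mm² = 3.670e-05 m²
R₂ = (2.70×10^-8)(2.02)/(3.670e-05) = 0.001486 Ω
R = R₁ + R₂ = 0.001821 Ω
P = I²R = (11.3)² × 0.001821 = 0.232 W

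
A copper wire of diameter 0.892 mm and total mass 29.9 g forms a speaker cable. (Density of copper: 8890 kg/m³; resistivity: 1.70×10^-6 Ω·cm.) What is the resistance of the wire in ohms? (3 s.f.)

ρ = 1.70×10^-6 Ω·cm = 1.70×10^-8 Ω·m
A = π(d/2)² = π(4.4600e-04 m)² = 6.2491e-07 m²
L = m/(density·A) = 0.0299/(8890×6.2491e-07) = 5.382 m
R = ρL/A = (1.70×10^-8)(5.382)/(6.2491e-07) = 0.146 Ω

0.146 Ω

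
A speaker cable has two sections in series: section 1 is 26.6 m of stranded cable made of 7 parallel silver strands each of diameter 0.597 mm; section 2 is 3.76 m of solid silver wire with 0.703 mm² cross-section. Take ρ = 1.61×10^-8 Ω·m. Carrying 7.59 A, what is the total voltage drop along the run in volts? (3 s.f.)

Section 1: A_strand = π(2.9850e-04)² = 2.799e-07 m²; R₁ = ρL/(N·A_s) = (1.61×10^-8)(26.6)/(7×2.799e-07) = 0.2186 Ω
Section 2: A = 0.703 mm² = 7.030e-07 m²
R₂ = (1.61×10^-8)(3.76)/(7.030e-07) = 0.08611 Ω
R = R₁ + R₂ = 0.3047 Ω
V = IR = 7.59 × 0.3047 = 2.31 V

2.31 V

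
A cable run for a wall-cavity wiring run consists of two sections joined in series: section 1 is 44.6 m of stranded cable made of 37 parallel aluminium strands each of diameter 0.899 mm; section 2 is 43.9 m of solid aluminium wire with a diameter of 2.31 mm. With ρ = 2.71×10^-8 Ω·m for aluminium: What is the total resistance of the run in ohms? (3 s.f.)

0.335 Ω

Section 1: A_strand = π(4.4950e-04)² = 6.348e-07 m²; R₁ = ρL/(N·A_s) = (2.71×10^-8)(44.6)/(37×6.348e-07) = 0.05146 Ω
Section 2: A = π(d/2)² = π(1.1550e-03 m)² = 4.191e-06 m²
R₂ = (2.71×10^-8)(43.9)/(4.191e-06) = 0.2839 Ω
R = R₁ + R₂ = 0.335 Ω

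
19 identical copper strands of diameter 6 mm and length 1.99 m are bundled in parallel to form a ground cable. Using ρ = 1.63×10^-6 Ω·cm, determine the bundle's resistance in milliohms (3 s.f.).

0.0604 mΩ

ρ = 1.63×10^-6 Ω·cm = 1.63×10^-8 Ω·m
A_strand = π(3.0000e-03 m)² = 2.827e-05 m²
R_strand = ρL/A = (1.63×10^-8)(1.99)/(2.827e-05) = 0.001147 Ω
R_total = R_strand/N = 0.001147/19 = 0.0604 mΩ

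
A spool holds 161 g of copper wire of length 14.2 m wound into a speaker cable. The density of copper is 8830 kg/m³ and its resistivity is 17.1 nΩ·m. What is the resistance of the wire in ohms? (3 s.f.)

ρ = 17.1 nΩ·m = 1.71×10^-8 Ω·m
A = m/(density·L) = 0.161/(8830×14.2) = 1.2840e-06 m²
R = ρL/A = (1.71×10^-8)(14.2)/(1.2840e-06) = 0.189 Ω

0.189 Ω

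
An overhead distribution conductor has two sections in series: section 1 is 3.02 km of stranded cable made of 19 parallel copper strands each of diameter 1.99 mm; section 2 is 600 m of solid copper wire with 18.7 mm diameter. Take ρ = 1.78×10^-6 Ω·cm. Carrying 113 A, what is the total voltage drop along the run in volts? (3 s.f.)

ρ = 1.78×10^-6 Ω·cm = 1.78×10^-8 Ω·m
Section 1: A_strand = π(9.9500e-04)² = 3.110e-06 m²; R₁ = ρL/(N·A_s) = (1.78×10^-8)(3020)/(19×3.110e-06) = 0.9097 Ω
Section 2: A = π(d/2)² = π(9.3500e-03 m)² = 2.746e-04 m²
R₂ = (1.78×10^-8)(600)/(2.746e-04) = 0.03889 Ω
R = R₁ + R₂ = 0.9485 Ω
V = IR = 113 × 0.9485 = 107 V

107 V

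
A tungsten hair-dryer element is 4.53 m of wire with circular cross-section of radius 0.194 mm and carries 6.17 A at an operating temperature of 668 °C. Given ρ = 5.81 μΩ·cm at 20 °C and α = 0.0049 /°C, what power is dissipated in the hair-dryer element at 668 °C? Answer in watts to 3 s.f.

ρ = 5.81 μΩ·cm = 5.81×10^-8 Ω·m
A = πr² = π(1.9400e-04 m)² = 1.182e-07 m²
R₍20₎ = ρL/A = (5.81×10^-8)(4.53)/(1.182e-07) = 2.226 Ω
R₍668₎ = R₍20₎(1 + αΔT) = 2.226 × (1 + 0.0049×648) = 9.294 Ω
P = I²R = (6.17)² × 9.294 = 354 W

354 W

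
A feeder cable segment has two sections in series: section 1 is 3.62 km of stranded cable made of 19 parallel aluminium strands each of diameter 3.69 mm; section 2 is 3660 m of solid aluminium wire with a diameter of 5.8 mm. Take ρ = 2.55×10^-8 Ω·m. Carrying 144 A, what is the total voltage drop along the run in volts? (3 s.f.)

574 V

Section 1: A_strand = π(1.8450e-03)² = 1.069e-05 m²; R₁ = ρL/(N·A_s) = (2.55×10^-8)(3620)/(19×1.069e-05) = 0.4543 Ω
Section 2: A = π(d/2)² = π(2.9000e-03 m)² = 2.642e-05 m²
R₂ = (2.55×10^-8)(3660)/(2.642e-05) = 3.532 Ω
R = R₁ + R₂ = 3.987 Ω
V = IR = 144 × 3.987 = 574 V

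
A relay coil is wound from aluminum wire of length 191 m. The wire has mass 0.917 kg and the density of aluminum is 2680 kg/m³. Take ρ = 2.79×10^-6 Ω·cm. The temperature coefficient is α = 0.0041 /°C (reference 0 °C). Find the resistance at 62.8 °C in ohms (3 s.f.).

3.74 Ω

ρ = 2.79×10^-6 Ω·cm = 2.79×10^-8 Ω·m
A = m/(density·L) = 0.917/(2680×191) = 1.7914e-06 m²
R = ρL/A = (2.79×10^-8)(191)/(1.7914e-06) = 2.975 Ω
R(62.8 °C) = 2.975 × (1 + 0.0041×62.8) = 3.74 Ω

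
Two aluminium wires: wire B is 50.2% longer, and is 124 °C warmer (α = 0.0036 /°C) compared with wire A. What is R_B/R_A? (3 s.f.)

2.17

R ∝ ρL/d² with ρ ∝ (1+αΔT), so R_B/R_A = (1 + 50.2/100) × (1 + 0.0036×124)
= 1.502 × 1.446 = 2.17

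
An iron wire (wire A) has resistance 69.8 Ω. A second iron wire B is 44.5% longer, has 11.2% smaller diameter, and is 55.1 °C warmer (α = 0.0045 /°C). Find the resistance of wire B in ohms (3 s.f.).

160 Ω

R ∝ ρL/d² with ρ ∝ (1+αΔT), so R_B/R_A = (1 + 44.5/100) × (1 − 11.2/100)⁻² × (1 + 0.0045×55.1)
= 1.445 × 1.268 × 1.248 = 2.287
R_B = 2.287 × 69.8 = 160 Ω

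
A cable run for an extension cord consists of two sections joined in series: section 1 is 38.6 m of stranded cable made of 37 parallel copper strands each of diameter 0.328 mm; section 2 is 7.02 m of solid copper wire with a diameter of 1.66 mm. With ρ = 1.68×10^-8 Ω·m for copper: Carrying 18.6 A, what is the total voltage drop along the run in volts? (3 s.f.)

Section 1: A_strand = π(1.6400e-04)² = 8.450e-08 m²; R₁ = ρL/(N·A_s) = (1.68×10^-8)(38.6)/(37×8.450e-08) = 0.2074 Ω
Section 2: A = π(d/2)² = π(8.3000e-04 m)² = 2.164e-06 m²
R₂ = (1.68×10^-8)(7.02)/(2.164e-06) = 0.05449 Ω
R = R₁ + R₂ = 0.2619 Ω
V = IR = 18.6 × 0.2619 = 4.87 V

4.87 V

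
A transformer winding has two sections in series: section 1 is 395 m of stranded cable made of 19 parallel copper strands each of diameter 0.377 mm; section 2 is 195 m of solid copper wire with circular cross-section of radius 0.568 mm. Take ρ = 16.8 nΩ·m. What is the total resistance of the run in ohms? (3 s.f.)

ρ = 16.8 nΩ·m = 1.68×10^-8 Ω·m
Section 1: A_strand = π(1.8850e-04)² = 1.116e-07 m²; R₁ = ρL/(N·A_s) = (1.68×10^-8)(395)/(19×1.116e-07) = 3.129 Ω
Section 2: A = πr² = π(5.6800e-04 m)² = 1.014e-06 m²
R₂ = (1.68×10^-8)(195)/(1.014e-06) = 3.232 Ω
R = R₁ + R₂ = 6.36 Ω

6.36 Ω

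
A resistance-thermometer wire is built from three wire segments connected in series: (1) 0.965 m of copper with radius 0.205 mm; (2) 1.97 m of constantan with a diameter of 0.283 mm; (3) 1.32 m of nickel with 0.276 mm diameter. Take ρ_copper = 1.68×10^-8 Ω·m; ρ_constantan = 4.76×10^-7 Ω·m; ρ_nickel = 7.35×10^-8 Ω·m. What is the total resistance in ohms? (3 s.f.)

16.7 Ω

Seg 1: A = πr² = π(2.0500e-04 m)² = 1.320e-07 m²
R_1 = (1.68×10^-8)(0.965)/(1.320e-07) = 0.1228 Ω
Seg 2: A = π(d/2)² = π(1.4150e-04 m)² = 6.290e-08 m²
R_2 = (4.76×10^-7)(1.97)/(6.290e-08) = 14.91 Ω
Seg 3: A = π(d/2)² = π(1.3800e-04 m)² = 5.983e-08 m²
R_3 = (7.35×10^-8)(1.32)/(5.983e-08) = 1.622 Ω
R_total = R_1 + R_2 + R_3 = 16.7 Ω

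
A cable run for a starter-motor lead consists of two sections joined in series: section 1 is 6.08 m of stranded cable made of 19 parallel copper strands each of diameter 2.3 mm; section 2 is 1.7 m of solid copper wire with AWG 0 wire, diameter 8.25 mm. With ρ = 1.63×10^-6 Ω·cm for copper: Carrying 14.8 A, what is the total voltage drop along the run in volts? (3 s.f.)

0.0263 V

ρ = 1.63×10^-6 Ω·cm = 1.63×10^-8 Ω·m
Section 1: A_strand = π(1.1500e-03)² = 4.155e-06 m²; R₁ = ρL/(N·A_s) = (1.63×10^-8)(6.08)/(19×4.155e-06) = 0.001255 Ω
Section 2: A = π(8.25/2 mm)² = π(4.1250e-03 m)² = 5.346e-05 m²
R₂ = (1.63×10^-8)(1.7)/(5.346e-05) = 5.184×10^-4 Ω
R = R₁ + R₂ = 0.001774 Ω
V = IR = 14.8 × 0.001774 = 0.0263 V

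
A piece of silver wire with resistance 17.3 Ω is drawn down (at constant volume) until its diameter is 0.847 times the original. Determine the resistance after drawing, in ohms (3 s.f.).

33.6 Ω

Volume constant ⇒ L' = L/r² with r = 0.847. R' = ρL'/A' = ρ(L/r²)/(πr²d₀²/4) = R/r⁴.
R' = 1.943 × 17.3 = 33.6 Ω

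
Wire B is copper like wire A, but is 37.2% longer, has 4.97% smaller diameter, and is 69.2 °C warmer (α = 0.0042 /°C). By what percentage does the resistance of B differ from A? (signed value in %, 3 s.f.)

96.1%

R ∝ ρL/d² with ρ ∝ (1+αΔT), so R_B/R_A = (1 + 37.2/100) × (1 − 4.97/100)⁻² × (1 + 0.0042×69.2)
= 1.372 × 1.107 × 1.291 = 1.961
(R_B − R_A)/R_A = 1.961 − 1 = 96.1%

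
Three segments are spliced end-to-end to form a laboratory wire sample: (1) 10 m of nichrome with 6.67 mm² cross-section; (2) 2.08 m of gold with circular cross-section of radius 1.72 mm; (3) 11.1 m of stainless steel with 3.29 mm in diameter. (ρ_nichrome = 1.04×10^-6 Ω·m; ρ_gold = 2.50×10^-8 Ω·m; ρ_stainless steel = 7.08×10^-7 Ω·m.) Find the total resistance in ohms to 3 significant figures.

2.49 Ω

Seg 1: A = 6.67 mm² = 6.670e-06 m²
R_1 = (1.04×10^-6)(10)/(6.670e-06) = 1.559 Ω
Seg 2: A = πr² = π(1.7200e-03 m)² = 9.294e-06 m²
R_2 = (2.50×10^-8)(2.08)/(9.294e-06) = 0.005595 Ω
Seg 3: A = π(d/2)² = π(1.6450e-03 m)² = 8.501e-06 m²
R_3 = (7.08×10^-7)(11.1)/(8.501e-06) = 0.9244 Ω
R_total = R_1 + R_2 + R_3 = 2.49 Ω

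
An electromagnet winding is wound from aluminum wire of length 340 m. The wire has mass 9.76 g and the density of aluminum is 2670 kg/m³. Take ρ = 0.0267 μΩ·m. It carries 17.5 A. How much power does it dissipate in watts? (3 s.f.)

ρ = 0.0267 μΩ·m = 2.67×10^-8 Ω·m
A = m/(density·L) = 0.00976/(2670×340) = 1.0751e-08 m²
R = ρL/A = (2.67×10^-8)(340)/(1.0751e-08) = 844.4 Ω
P = I²R = (17.5)² × 844.4 = 2.59×10^5 W

2.59×10^5 W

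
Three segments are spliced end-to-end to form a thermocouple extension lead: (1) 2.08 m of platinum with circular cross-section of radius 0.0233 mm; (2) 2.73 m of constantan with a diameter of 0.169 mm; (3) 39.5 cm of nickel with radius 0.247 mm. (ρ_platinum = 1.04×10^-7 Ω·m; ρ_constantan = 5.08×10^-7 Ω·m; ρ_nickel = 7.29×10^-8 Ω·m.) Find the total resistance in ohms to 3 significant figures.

189 Ω

Seg 1: A = πr² = π(2.3300e-05 m)² = 1.706e-09 m²
R_1 = (1.04×10^-7)(2.08)/(1.706e-09) = 126.8 Ω
Seg 2: A = π(d/2)² = π(8.4500e-05 m)² = 2.243e-08 m²
R_2 = (5.08×10^-7)(2.73)/(2.243e-08) = 61.82 Ω
Seg 3: A = πr² = π(2.4700e-04 m)² = 1.917e-07 m²
R_3 = (7.29×10^-8)(0.395)/(1.917e-07) = 0.1502 Ω
R_total = R_1 + R_2 + R_3 = 189 Ω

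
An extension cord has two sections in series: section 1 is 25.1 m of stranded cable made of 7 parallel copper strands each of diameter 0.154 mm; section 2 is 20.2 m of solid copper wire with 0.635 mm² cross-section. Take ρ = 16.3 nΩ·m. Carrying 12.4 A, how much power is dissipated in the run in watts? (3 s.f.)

ρ = 16.3 nΩ·m = 1.63×10^-8 Ω·m
Section 1: A_strand = π(7.7000e-05)² = 1.863e-08 m²; R₁ = ρL/(N·A_s) = (1.63×10^-8)(25.1)/(7×1.863e-08) = 3.138 Ω
Section 2: A = 0.635 mm² = 6.350e-07 m²
R₂ = (1.63×10^-8)(20.2)/(6.350e-07) = 0.5185 Ω
R = R₁ + R₂ = 3.656 Ω
P = I²R = (12.4)² × 3.656 = 562 W

562 W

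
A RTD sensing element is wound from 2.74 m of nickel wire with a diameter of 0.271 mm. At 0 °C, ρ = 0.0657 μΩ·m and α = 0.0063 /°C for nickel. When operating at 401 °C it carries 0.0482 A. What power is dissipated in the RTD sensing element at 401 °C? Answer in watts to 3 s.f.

ρ = 0.0657 μΩ·m = 6.57×10^-8 Ω·m
A = π(d/2)² = π(1.3550e-04 m)² = 5.768e-08 m²
R₍0₎ = ρL/A = (6.57×10^-8)(2.74)/(5.768e-08) = 3.121 Ω
R₍401₎ = R₍0₎(1 + αΔT) = 3.121 × (1 + 0.0063×401) = 11.01 Ω
P = I²R = (0.0482)² × 11.01 = 0.0256 W

0.0256 W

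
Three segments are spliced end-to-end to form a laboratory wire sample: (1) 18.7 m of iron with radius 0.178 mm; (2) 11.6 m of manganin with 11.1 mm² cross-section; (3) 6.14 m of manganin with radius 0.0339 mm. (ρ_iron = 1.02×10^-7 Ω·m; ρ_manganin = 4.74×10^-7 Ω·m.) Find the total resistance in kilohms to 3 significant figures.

Seg 1: A = πr² = π(1.7800e-04 m)² = 9.954e-08 m²
R_1 = (1.02×10^-7)(18.7)/(9.954e-08) = 19.16 Ω
Seg 2: A = 11.1 mm² = 1.110e-05 m²
R_2 = (4.74×10^-7)(11.6)/(1.110e-05) = 0.4954 Ω
Seg 3: A = πr² = π(3.3900e-05 m)² = 3.610e-09 m²
R_3 = (4.74×10^-7)(6.14)/(3.610e-09) = 806.1 Ω
R_total = R_1 + R_2 + R_3 = 0.826 kΩ

0.826 kΩ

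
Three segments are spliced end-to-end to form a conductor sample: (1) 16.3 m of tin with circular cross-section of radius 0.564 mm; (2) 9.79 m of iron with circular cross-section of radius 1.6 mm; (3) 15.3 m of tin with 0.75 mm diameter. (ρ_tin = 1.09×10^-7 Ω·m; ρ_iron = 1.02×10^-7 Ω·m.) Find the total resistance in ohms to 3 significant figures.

5.68 Ω

Seg 1: A = πr² = π(5.6400e-04 m)² = 9.993e-07 m²
R_1 = (1.09×10^-7)(16.3)/(9.993e-07) = 1.778 Ω
Seg 2: A = πr² = π(1.6000e-03 m)² = 8.042e-06 m²
R_2 = (1.02×10^-7)(9.79)/(8.042e-06) = 0.1242 Ω
Seg 3: A = π(d/2)² = π(3.7500e-04 m)² = 4.418e-07 m²
R_3 = (1.09×10^-7)(15.3)/(4.418e-07) = 3.775 Ω
R_total = R_1 + R_2 + R_3 = 5.68 Ω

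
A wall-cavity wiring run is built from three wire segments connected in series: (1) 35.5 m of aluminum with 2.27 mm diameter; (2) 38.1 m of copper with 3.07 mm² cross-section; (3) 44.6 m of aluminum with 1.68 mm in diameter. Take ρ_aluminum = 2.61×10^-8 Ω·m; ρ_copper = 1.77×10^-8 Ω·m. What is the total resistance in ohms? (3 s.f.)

0.974 Ω

Seg 1: A = π(d/2)² = π(1.1350e-03 m)² = 4.047e-06 m²
R_1 = (2.61×10^-8)(35.5)/(4.047e-06) = 0.2289 Ω
Seg 2: A = 3.07 mm² = 3.070e-06 m²
R_2 = (1.77×10^-8)(38.1)/(3.070e-06) = 0.2197 Ω
Seg 3: A = π(d/2)² = π(8.4000e-04 m)² = 2.217e-06 m²
R_3 = (2.61×10^-8)(44.6)/(2.217e-06) = 0.5251 Ω
R_total = R_1 + R_2 + R_3 = 0.974 Ω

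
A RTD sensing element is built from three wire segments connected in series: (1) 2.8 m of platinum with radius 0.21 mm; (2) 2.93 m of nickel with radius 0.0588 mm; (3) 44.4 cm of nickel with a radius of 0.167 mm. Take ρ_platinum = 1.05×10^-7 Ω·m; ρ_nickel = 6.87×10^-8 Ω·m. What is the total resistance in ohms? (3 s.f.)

21.0 Ω

Seg 1: A = πr² = π(2.1000e-04 m)² = 1.385e-07 m²
R_1 = (1.05×10^-7)(2.8)/(1.385e-07) = 2.122 Ω
Seg 2: A = πr² = π(5.8800e-05 m)² = 1.086e-08 m²
R_2 = (6.87×10^-8)(2.93)/(1.086e-08) = 18.53 Ω
Seg 3: A = πr² = π(1.6700e-04 m)² = 8.762e-08 m²
R_3 = (6.87×10^-8)(0.444)/(8.762e-08) = 0.3481 Ω
R_total = R_1 + R_2 + R_3 = 21.0 Ω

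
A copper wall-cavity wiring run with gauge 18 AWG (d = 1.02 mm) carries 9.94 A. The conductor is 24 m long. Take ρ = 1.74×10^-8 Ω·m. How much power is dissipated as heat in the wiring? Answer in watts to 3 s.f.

50.5 W

A = π(1.02/2 mm)² = π(5.1000e-04 m)² = 8.171e-07 m²
R = ρL/A = (1.74×10^-8)(24)/(8.171e-07) = 0.5111 Ω
P = I²R = (9.94)² × 0.5111 = 50.5 W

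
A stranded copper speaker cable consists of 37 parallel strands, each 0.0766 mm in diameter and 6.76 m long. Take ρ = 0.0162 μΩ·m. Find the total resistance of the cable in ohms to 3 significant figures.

0.642 Ω

ρ = 0.0162 μΩ·m = 1.62×10^-8 Ω·m
A_strand = π(3.8300e-05 m)² = 4.608e-09 m²
R_strand = ρL/A = (1.62×10^-8)(6.76)/(4.608e-09) = 23.76 Ω
R_total = R_strand/N = 23.76/37 = 0.642 Ω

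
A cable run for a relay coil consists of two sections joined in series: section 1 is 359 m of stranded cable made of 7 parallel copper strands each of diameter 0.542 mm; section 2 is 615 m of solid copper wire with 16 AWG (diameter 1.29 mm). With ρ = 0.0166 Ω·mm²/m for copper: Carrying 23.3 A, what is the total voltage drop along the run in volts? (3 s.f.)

268 V

ρ = 0.0166 Ω·mm²/m = 1.66×10^-8 Ω·m
Section 1: A_strand = π(2.7100e-04)² = 2.307e-07 m²; R₁ = ρL/(N·A_s) = (1.66×10^-8)(359)/(7×2.307e-07) = 3.69 Ω
Section 2: A = π(1.29/2 mm)² = π(6.4500e-04 m)² = 1.307e-06 m²
R₂ = (1.66×10^-8)(615)/(1.307e-06) = 7.811 Ω
R = R₁ + R₂ = 11.5 Ω
V = IR = 23.3 × 11.5 = 268 V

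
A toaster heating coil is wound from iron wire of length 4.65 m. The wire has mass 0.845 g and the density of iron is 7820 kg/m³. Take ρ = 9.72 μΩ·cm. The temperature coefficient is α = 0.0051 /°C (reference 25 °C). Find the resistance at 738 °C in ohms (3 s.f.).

90.2 Ω

ρ = 9.72 μΩ·cm = 9.72×10^-8 Ω·m
A = m/(density·L) = 8.450×10^-4/(7820×4.65) = 2.3238e-08 m²
R = ρL/A = (9.72×10^-8)(4.65)/(2.3238e-08) = 19.45 Ω
R(738 °C) = 19.45 × (1 + 0.0051×713) = 90.2 Ω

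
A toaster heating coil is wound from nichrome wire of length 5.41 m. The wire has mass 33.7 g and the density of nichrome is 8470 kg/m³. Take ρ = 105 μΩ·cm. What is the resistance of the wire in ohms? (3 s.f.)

ρ = 105 μΩ·cm = 1.05×10^-6 Ω·m
A = m/(density·L) = 0.0337/(8470×5.41) = 7.3544e-07 m²
R = ρL/A = (1.05×10^-6)(5.41)/(7.3544e-07) = 7.72 Ω

7.72 Ω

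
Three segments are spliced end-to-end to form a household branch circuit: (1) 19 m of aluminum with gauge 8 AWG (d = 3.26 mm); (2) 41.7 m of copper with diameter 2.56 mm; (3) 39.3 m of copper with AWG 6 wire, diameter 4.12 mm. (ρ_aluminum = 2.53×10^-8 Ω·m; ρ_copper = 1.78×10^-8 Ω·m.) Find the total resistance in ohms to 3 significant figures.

0.254 Ω

Seg 1: A = π(3.26/2 mm)² = π(1.6300e-03 m)² = 8.347e-06 m²
R_1 = (2.53×10^-8)(19)/(8.347e-06) = 0.05759 Ω
Seg 2: A = π(d/2)² = π(1.2800e-03 m)² = 5.147e-06 m²
R_2 = (1.78×10^-8)(41.7)/(5.147e-06) = 0.1442 Ω
Seg 3: A = π(4.12/2 mm)² = π(2.0600e-03 m)² = 1.333e-05 m²
R_3 = (1.78×10^-8)(39.3)/(1.333e-05) = 0.05247 Ω
R_total = R_1 + R_2 + R_3 = 0.254 Ω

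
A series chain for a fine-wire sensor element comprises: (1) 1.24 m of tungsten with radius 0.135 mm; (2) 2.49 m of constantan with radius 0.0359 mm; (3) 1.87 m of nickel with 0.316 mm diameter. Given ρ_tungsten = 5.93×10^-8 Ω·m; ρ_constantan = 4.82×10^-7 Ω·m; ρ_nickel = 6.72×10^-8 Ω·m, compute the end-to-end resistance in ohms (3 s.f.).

299 Ω

Seg 1: A = πr² = π(1.3500e-04 m)² = 5.726e-08 m²
R_1 = (5.93×10^-8)(1.24)/(5.726e-08) = 1.284 Ω
Seg 2: A = πr² = π(3.5900e-05 m)² = 4.049e-09 m²
R_2 = (4.82×10^-7)(2.49)/(4.049e-09) = 296.4 Ω
Seg 3: A = π(d/2)² = π(1.5800e-04 m)² = 7.843e-08 m²
R_3 = (6.72×10^-8)(1.87)/(7.843e-08) = 1.602 Ω
R_total = R_1 + R_2 + R_3 = 299 Ω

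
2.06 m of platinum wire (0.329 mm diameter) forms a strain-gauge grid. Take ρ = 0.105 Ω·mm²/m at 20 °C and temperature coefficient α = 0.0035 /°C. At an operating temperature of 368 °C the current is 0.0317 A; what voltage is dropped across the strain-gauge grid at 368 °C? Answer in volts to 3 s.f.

ρ = 0.105 Ω·mm²/m = 1.05×10^-7 Ω·m
A = π(d/2)² = π(1.6450e-04 m)² = 8.501e-08 m²
R₍20₎ = ρL/A = (1.05×10^-7)(2.06)/(8.501e-08) = 2.544 Ω
R₍368₎ = R₍20₎(1 + αΔT) = 2.544 × (1 + 0.0035×348) = 5.643 Ω
V = IR = 0.0317 × 5.643 = 0.179 V

0.179 V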